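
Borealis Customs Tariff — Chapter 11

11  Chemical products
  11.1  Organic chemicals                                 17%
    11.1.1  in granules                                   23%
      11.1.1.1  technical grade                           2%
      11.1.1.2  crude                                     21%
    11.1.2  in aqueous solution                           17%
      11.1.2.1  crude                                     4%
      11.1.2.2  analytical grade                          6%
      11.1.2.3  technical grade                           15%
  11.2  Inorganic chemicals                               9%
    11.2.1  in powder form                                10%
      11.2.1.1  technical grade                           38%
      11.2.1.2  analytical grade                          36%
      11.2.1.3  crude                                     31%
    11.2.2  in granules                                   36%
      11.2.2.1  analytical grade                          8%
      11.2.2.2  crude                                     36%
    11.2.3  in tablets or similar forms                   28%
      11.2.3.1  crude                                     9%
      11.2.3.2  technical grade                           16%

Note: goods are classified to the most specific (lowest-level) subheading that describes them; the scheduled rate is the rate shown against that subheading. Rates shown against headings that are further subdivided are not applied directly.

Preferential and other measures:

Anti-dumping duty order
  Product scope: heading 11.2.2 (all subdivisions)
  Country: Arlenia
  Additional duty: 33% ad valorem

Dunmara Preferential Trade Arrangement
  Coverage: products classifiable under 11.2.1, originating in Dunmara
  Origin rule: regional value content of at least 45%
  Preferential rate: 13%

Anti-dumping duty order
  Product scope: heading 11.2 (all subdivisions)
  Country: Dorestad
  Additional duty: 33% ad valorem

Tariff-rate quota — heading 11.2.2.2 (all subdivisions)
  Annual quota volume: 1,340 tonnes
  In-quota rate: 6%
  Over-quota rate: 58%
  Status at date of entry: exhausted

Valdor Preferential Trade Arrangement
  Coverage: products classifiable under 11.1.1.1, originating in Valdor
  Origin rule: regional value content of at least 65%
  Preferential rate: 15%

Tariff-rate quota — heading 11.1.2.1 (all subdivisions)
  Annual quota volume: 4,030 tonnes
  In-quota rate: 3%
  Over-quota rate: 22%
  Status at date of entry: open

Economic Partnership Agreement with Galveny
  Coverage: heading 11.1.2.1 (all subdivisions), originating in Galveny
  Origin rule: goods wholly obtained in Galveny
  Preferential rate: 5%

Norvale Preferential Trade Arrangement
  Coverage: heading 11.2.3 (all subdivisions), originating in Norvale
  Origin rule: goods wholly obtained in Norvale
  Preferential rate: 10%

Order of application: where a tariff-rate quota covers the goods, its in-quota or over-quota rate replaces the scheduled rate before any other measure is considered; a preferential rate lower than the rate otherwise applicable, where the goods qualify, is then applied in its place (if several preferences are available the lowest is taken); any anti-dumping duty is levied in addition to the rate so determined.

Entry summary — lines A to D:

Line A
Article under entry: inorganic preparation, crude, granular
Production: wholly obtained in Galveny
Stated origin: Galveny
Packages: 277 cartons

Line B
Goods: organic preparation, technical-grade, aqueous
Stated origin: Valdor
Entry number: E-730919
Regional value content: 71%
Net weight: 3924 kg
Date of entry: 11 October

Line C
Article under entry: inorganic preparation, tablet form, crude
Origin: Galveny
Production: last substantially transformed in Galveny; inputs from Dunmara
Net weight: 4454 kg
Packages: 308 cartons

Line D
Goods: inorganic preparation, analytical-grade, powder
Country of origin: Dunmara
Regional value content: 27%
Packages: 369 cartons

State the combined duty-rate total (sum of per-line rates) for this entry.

Line A: inorganic → 11.2; granular → 11.2.2; crude → 11.2.2.2. Scheduled 36%. quota on 11.2.2.2 exhausted → over-quota 58%; Galveny agreement on 11.1.2.1: 11.2.2.2 not covered. → 58%.
Line B: organic → 11.1; aqueous → 11.1.2; technical-grade → 11.1.2.3. Scheduled 15%. Valdor agreement on 11.1.1.1: 11.1.2.3 not covered. → 15%.
Line C: inorganic → 11.2; tablet form → 11.2.3; crude → 11.2.3.1. Scheduled 9%. Galveny agreement on 11.1.2.1: 11.2.3.1 not covered. → 9%.
Line D: inorganic → 11.2; powder → 11.2.1; analytical-grade → 11.2.1.2. Scheduled 36%. Dunmara agreement on 11.2.1: RVC < 45%. → 36%.
Sum: 58% + 15% + 9% + 36% = 118%.

118%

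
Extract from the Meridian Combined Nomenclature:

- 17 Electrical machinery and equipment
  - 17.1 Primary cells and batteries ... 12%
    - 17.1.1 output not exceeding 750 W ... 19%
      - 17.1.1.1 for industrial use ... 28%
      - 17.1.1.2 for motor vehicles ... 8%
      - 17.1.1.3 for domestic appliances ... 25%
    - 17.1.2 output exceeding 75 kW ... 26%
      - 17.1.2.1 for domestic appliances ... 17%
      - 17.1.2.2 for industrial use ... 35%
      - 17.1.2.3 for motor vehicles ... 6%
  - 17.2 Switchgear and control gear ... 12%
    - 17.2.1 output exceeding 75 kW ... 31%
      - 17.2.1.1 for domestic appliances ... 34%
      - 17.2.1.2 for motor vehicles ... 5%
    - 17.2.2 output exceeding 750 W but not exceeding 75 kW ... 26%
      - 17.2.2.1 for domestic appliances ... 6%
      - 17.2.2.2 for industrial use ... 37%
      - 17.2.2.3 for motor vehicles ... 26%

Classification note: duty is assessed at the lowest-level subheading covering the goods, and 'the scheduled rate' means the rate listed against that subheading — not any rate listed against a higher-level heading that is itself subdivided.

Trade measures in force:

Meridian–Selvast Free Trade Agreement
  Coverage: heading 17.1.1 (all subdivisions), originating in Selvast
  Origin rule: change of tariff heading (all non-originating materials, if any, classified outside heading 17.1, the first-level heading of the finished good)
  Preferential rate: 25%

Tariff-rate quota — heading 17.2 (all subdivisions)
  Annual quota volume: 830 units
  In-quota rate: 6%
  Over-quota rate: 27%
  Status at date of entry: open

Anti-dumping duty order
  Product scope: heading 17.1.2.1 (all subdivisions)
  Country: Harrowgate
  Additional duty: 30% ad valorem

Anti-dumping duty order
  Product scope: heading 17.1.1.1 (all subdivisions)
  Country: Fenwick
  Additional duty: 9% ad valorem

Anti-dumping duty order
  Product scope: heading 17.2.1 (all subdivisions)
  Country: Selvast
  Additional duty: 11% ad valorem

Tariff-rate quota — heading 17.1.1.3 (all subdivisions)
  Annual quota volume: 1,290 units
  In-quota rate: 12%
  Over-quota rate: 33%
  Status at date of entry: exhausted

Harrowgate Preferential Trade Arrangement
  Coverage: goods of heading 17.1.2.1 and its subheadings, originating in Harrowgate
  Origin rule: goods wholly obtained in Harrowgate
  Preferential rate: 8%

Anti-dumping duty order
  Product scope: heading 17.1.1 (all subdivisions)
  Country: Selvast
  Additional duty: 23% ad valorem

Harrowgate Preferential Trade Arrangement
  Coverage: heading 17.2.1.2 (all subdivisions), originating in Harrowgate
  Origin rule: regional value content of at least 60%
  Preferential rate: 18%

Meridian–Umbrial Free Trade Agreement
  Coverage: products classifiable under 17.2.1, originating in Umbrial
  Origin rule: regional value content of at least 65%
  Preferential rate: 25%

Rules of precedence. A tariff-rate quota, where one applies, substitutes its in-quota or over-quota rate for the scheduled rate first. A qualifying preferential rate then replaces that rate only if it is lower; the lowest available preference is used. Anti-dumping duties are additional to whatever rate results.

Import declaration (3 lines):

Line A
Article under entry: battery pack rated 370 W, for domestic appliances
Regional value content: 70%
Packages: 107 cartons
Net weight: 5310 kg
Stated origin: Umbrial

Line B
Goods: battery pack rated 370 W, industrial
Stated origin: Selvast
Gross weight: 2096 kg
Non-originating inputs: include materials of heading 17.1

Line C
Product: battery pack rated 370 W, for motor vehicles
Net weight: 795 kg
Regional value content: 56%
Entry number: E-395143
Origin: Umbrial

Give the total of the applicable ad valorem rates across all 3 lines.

92%

Line A: battery pack → 17.1; rated 370 W → 17.1.1; for domestic appliances → 17.1.1.3. Scheduled 25%. quota on 17.1.1.3 exhausted → over-quota 33%; Umbrial agreement on 17.2.1: 17.1.1.3 not covered. → 33%.
Line B: battery pack → 17.1; rated 370 W → 17.1.1; industrial → 17.1.1.1. Scheduled 28%. Selvast agreement on 17.1.1: CTH not met; anti-dumping (Selvast, 17.1.1): +23%; total 28% + 23% = 51%. → 51%.
Line C: battery pack → 17.1; rated 370 W → 17.1.1; for motor vehicles → 17.1.1.2. Scheduled 8%. Umbrial agreement on 17.2.1: 17.1.1.2 not covered. → 8%.
Sum: 33% + 51% + 8% = 92%.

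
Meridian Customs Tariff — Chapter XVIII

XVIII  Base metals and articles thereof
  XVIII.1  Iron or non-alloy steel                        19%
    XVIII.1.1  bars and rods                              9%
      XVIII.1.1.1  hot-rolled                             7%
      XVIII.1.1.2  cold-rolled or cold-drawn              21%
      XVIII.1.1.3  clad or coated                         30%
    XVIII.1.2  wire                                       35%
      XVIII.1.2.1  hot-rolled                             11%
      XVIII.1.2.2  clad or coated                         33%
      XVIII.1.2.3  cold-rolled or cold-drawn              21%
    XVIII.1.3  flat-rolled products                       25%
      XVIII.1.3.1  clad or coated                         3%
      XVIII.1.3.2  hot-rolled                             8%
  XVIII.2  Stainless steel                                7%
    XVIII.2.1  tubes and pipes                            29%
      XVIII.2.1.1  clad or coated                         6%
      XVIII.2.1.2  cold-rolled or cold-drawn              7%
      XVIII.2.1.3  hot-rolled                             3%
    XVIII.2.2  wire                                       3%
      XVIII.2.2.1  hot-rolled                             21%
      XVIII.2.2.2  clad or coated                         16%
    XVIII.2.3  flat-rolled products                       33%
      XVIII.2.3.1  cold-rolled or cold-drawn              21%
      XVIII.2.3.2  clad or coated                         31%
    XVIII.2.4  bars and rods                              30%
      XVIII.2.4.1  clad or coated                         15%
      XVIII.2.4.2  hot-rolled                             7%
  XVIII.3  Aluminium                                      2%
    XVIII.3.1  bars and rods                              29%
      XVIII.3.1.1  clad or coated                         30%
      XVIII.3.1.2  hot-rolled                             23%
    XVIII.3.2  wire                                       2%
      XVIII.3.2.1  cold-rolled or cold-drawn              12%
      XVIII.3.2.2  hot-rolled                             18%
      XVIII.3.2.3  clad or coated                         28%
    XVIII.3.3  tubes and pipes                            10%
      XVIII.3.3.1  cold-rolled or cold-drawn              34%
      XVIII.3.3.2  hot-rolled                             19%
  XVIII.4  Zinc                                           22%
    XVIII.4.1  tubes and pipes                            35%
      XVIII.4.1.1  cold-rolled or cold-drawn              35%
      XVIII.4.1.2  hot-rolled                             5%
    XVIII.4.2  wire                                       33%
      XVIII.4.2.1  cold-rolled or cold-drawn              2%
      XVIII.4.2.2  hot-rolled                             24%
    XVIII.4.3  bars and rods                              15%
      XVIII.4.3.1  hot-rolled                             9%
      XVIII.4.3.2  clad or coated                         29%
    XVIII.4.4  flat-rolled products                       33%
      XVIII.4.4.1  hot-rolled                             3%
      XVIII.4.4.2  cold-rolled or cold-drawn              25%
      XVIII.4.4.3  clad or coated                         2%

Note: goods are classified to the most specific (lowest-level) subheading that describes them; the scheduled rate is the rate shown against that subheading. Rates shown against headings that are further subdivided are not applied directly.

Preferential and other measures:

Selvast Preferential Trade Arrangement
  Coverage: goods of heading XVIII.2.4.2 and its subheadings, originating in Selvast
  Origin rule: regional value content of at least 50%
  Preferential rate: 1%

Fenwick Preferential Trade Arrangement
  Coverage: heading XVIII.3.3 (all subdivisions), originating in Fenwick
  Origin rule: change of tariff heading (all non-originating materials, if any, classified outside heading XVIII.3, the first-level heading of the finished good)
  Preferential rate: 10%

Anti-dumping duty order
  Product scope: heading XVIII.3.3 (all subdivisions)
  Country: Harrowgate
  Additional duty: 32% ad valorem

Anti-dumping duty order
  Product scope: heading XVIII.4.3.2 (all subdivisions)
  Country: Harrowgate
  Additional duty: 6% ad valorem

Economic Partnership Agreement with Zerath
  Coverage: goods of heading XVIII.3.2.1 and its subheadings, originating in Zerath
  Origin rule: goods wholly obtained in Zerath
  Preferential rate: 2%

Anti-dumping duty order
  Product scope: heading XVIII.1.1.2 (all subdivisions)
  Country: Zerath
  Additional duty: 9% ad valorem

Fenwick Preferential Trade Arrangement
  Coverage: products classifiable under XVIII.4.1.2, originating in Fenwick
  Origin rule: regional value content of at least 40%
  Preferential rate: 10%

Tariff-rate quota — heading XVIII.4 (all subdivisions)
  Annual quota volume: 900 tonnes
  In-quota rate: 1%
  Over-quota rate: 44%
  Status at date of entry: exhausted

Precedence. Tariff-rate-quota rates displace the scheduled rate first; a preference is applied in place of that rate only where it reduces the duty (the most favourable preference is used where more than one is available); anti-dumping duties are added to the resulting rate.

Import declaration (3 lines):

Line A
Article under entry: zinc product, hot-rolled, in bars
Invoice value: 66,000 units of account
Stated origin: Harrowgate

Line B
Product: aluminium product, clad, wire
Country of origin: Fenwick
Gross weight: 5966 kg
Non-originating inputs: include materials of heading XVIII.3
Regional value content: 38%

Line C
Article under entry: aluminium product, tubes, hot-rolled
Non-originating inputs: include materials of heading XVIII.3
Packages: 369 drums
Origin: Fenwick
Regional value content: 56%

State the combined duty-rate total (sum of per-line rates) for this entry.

91%

Line A: zinc → XVIII.4; in bars → XVIII.4.3; hot-rolled → XVIII.4.3.1. Scheduled 9%. quota on XVIII.4 exhausted → over-quota 44%. → 44%.
Line B: aluminium → XVIII.3; wire → XVIII.3.2; clad → XVIII.3.2.3. Scheduled 28%. Fenwick agreement on XVIII.3.3: XVIII.3.2.3 not covered; Fenwick agreement on XVIII.4.1.2: XVIII.3.2.3 not covered. → 28%.
Line C: aluminium → XVIII.3; tubes → XVIII.3.3; hot-rolled → XVIII.3.3.2. Scheduled 19%. Fenwick agreement on XVIII.3.3: CTH not met; Fenwick agreement on XVIII.4.1.2: XVIII.3.3.2 not covered. → 19%.
Sum: 44% + 28% + 19% = 91%.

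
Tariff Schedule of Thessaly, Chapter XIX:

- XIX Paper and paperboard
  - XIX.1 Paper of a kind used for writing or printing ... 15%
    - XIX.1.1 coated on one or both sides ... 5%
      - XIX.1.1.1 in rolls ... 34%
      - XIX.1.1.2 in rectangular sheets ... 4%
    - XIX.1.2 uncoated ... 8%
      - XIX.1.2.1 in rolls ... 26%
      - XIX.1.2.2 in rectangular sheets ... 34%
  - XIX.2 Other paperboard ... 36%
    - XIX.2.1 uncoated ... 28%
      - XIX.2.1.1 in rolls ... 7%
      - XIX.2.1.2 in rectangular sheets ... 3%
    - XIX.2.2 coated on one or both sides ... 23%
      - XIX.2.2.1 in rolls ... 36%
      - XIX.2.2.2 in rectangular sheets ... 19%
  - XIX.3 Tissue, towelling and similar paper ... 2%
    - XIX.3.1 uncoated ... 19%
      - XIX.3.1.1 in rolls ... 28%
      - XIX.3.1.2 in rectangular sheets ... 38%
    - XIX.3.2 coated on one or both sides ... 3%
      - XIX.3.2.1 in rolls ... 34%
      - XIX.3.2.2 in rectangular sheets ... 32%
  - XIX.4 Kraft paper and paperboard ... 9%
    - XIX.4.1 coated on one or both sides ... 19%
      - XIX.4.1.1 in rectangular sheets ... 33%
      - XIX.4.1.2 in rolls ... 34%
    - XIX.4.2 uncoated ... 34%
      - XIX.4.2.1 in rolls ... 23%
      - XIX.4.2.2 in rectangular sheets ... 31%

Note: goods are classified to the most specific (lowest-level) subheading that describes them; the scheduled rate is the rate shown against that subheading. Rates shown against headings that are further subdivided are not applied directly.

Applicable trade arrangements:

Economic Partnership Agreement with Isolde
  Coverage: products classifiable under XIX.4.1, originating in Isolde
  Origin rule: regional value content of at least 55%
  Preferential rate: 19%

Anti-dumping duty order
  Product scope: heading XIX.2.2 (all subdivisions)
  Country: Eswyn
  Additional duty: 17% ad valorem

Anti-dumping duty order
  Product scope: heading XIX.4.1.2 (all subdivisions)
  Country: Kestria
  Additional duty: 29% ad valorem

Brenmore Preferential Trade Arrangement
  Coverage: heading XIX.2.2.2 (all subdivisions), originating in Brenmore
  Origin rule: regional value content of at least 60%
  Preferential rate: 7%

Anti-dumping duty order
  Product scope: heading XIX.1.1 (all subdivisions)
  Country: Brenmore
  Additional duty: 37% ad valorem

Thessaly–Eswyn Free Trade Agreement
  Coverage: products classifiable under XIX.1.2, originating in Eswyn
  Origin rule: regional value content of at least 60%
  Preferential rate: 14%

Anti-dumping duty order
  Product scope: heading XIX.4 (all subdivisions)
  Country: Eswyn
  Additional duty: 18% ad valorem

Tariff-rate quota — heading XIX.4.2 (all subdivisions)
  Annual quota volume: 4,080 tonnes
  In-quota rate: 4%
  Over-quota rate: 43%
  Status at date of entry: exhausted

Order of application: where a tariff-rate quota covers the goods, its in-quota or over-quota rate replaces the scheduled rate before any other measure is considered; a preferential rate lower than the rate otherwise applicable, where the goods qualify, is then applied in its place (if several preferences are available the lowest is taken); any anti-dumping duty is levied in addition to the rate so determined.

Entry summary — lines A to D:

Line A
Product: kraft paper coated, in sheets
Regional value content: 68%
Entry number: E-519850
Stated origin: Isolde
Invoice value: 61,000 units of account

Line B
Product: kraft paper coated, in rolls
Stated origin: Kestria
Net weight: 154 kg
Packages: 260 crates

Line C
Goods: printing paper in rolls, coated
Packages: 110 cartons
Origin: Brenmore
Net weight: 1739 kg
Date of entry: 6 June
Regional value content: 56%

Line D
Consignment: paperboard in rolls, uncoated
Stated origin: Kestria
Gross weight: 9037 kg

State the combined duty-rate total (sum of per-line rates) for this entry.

160%

Line A: kraft paper → XIX.4; coated → XIX.4.1; in sheets → XIX.4.1.1. Scheduled 33%. Isolde agreement on XIX.4.1: RVC ≥ 55% → 19% available; preferential 19%. → 19%.
Line B: kraft paper → XIX.4; coated → XIX.4.1; in rolls → XIX.4.1.2. Scheduled 34%. anti-dumping (Kestria, XIX.4.1.2): +29%; total 34% + 29% = 63%. → 63%.
Line C: printing paper → XIX.1; coated → XIX.1.1; in rolls → XIX.1.1.1. Scheduled 34%. Brenmore agreement on XIX.2.2.2: XIX.1.1.1 not covered; anti-dumping (Brenmore, XIX.1.1): +37%; total 34% + 37% = 71%. → 71%.
Line D: paperboard → XIX.2; uncoated → XIX.2.1; in rolls → XIX.2.1.1. Scheduled 7%. No special measure applies. → 7%.
Sum: 19% + 63% + 71% + 7% = 160%.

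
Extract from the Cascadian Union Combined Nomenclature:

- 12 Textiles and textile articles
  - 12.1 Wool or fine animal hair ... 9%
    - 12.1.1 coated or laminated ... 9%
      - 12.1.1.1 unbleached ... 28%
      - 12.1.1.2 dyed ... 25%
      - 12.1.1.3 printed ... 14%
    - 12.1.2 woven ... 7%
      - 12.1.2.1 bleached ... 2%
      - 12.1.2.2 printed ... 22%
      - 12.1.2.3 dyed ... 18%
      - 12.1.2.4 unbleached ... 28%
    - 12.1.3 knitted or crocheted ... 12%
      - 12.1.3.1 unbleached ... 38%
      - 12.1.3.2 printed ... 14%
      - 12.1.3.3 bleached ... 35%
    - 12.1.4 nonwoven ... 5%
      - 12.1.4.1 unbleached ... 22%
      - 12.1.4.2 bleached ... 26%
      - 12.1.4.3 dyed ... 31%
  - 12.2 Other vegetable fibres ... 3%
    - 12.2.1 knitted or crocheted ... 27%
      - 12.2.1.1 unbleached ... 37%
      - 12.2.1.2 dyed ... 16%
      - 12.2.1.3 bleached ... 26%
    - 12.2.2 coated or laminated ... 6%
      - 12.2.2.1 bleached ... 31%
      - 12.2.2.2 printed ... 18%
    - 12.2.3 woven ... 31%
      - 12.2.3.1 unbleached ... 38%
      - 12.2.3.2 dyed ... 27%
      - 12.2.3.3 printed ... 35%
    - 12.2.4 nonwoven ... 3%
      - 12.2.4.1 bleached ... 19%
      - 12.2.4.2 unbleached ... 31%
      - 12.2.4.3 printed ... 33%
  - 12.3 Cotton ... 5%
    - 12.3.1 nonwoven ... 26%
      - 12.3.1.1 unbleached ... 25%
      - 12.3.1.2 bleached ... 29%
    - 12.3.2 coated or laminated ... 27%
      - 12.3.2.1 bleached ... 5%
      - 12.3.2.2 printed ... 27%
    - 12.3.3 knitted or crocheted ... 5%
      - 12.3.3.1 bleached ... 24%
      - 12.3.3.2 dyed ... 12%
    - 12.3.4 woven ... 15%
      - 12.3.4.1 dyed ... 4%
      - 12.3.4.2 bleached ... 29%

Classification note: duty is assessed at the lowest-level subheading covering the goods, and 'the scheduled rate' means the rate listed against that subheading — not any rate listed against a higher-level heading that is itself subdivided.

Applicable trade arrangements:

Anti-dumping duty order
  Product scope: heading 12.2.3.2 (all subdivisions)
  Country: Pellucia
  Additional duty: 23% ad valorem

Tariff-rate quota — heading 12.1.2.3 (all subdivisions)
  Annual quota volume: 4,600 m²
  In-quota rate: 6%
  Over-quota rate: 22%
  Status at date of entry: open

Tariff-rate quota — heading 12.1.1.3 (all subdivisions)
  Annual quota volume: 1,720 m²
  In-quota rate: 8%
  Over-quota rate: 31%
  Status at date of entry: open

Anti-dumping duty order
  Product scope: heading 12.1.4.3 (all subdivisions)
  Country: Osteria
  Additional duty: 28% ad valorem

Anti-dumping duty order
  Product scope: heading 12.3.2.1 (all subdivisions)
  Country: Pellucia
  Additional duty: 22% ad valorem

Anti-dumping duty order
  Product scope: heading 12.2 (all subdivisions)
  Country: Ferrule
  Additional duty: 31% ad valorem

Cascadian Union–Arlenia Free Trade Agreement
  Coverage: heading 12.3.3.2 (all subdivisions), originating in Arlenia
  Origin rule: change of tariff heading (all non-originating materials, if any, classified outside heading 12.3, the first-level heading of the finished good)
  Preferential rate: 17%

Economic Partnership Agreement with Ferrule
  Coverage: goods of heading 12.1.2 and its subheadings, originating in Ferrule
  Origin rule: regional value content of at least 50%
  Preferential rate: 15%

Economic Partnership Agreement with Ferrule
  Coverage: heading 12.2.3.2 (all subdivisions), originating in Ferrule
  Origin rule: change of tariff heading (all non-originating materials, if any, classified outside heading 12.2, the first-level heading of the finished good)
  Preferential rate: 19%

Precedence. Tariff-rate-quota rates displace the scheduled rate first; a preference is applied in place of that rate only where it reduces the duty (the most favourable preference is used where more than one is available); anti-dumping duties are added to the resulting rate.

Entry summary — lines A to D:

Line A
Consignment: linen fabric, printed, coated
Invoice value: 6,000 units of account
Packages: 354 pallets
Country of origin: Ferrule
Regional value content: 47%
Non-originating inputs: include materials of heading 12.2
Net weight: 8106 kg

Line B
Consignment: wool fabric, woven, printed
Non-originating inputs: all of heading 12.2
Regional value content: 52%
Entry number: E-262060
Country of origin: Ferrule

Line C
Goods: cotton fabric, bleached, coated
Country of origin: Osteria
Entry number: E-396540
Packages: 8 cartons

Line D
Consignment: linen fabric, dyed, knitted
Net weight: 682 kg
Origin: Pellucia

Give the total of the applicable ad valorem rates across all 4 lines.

85%

Line A: linen → 12.2; coated → 12.2.2; printed → 12.2.2.2. Scheduled 18%. Ferrule agreement on 12.1.2: 12.2.2.2 not covered; Ferrule agreement on 12.2.3.2: 12.2.2.2 not covered; anti-dumping (Ferrule, 12.2): +31%; total 18% + 31% = 49%. → 49%.
Line B: wool → 12.1; woven → 12.1.2; printed → 12.1.2.2. Scheduled 22%. Ferrule agreement on 12.1.2: RVC ≥ 50% → 15% available; Ferrule agreement on 12.2.3.2: 12.1.2.2 not covered; preferential 15%. → 15%.
Line C: cotton → 12.3; coated → 12.3.2; bleached → 12.3.2.1. Scheduled 5%. No special measure applies. → 5%.
Line D: linen → 12.2; knitted → 12.2.1; dyed → 12.2.1.2. Scheduled 16%. No special measure applies. → 16%.
Sum: 49% + 15% + 5% + 16% = 85%.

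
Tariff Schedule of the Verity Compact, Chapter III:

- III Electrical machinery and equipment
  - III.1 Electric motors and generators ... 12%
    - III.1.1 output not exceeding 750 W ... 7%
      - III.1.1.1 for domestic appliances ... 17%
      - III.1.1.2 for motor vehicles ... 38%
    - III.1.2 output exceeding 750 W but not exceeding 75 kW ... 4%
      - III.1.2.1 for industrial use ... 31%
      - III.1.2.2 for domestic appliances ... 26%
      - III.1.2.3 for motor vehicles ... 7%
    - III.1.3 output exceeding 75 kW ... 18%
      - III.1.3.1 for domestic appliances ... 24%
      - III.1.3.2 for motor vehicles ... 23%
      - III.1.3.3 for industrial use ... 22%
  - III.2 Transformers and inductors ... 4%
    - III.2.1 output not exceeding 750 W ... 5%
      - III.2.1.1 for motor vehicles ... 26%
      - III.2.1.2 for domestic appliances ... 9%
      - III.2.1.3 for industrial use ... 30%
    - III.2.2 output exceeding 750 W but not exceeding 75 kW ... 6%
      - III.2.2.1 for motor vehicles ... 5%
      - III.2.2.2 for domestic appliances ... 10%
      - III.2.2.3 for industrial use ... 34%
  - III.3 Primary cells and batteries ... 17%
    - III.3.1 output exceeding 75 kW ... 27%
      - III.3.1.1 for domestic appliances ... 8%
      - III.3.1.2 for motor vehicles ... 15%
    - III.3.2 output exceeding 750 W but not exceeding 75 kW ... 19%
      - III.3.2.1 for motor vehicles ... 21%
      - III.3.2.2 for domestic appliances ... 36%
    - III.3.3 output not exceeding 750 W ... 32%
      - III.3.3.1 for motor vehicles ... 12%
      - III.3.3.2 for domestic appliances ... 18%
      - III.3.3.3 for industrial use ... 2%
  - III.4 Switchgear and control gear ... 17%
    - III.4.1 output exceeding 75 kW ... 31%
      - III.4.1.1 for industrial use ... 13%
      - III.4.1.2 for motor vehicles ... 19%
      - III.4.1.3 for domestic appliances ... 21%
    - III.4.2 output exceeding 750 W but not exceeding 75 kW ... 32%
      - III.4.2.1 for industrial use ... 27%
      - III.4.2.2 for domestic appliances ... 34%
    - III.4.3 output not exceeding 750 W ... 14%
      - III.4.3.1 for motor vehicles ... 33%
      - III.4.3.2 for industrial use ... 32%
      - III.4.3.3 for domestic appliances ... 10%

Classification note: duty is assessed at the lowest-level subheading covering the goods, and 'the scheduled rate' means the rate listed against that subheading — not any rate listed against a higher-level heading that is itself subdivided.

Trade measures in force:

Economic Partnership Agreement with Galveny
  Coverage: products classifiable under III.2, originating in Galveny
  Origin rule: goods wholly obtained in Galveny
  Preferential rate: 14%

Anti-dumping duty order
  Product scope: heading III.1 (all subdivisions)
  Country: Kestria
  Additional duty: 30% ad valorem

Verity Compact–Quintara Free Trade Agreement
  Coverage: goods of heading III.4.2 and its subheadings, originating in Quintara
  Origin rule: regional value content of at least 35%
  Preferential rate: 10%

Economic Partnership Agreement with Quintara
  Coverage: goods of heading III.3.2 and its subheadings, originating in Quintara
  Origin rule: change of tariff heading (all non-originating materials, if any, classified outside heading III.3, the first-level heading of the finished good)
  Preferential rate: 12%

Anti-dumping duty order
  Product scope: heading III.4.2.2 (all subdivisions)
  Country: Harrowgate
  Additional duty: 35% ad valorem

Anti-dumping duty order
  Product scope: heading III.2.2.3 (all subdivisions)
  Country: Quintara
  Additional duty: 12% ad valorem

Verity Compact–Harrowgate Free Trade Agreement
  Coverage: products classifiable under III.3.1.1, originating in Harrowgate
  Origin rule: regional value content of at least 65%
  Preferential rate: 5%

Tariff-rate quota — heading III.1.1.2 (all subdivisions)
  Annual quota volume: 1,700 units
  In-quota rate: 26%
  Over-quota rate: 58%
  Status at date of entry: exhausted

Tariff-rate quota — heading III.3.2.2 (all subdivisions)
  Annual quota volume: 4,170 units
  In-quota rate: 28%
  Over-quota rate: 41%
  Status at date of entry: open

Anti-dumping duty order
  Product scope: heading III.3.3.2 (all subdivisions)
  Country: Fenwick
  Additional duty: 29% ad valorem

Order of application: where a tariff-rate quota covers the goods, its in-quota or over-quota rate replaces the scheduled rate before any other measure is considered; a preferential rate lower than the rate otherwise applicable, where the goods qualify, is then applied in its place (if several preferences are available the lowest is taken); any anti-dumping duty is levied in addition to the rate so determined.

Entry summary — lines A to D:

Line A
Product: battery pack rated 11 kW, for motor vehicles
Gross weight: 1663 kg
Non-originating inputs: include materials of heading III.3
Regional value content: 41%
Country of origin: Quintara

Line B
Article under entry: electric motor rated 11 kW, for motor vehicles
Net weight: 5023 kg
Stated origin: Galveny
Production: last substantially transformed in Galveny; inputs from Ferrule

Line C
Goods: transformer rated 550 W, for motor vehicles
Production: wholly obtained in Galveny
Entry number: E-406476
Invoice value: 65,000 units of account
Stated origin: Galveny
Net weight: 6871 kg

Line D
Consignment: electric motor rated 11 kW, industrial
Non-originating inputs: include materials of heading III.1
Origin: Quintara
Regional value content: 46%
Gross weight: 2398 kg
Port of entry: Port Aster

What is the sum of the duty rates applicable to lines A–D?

Line A: battery pack → III.3; rated 11 kW → III.3.2; for motor vehicles → III.3.2.1. Scheduled 21%. Quintara agreement on III.4.2: III.3.2.1 not covered; Quintara agreement on III.3.2: CTH not met. → 21%.
Line B: electric motor → III.1; rated 11 kW → III.1.2; for motor vehicles → III.1.2.3. Scheduled 7%. Galveny agreement on III.2: III.1.2.3 not covered. → 7%.
Line C: transformer → III.2; rated 550 W → III.2.1; for motor vehicles → III.2.1.1. Scheduled 26%. Galveny agreement on III.2: wholly obtained → 14% available; preferential 14%. → 14%.
Line D: electric motor → III.1; rated 11 kW → III.1.2; industrial → III.1.2.1. Scheduled 31%. Quintara agreement on III.4.2: III.1.2.1 not covered; Quintara agreement on III.3.2: III.1.2.1 not covered. → 31%.
Sum: 21% + 7% + 14% + 31% = 73%.

73%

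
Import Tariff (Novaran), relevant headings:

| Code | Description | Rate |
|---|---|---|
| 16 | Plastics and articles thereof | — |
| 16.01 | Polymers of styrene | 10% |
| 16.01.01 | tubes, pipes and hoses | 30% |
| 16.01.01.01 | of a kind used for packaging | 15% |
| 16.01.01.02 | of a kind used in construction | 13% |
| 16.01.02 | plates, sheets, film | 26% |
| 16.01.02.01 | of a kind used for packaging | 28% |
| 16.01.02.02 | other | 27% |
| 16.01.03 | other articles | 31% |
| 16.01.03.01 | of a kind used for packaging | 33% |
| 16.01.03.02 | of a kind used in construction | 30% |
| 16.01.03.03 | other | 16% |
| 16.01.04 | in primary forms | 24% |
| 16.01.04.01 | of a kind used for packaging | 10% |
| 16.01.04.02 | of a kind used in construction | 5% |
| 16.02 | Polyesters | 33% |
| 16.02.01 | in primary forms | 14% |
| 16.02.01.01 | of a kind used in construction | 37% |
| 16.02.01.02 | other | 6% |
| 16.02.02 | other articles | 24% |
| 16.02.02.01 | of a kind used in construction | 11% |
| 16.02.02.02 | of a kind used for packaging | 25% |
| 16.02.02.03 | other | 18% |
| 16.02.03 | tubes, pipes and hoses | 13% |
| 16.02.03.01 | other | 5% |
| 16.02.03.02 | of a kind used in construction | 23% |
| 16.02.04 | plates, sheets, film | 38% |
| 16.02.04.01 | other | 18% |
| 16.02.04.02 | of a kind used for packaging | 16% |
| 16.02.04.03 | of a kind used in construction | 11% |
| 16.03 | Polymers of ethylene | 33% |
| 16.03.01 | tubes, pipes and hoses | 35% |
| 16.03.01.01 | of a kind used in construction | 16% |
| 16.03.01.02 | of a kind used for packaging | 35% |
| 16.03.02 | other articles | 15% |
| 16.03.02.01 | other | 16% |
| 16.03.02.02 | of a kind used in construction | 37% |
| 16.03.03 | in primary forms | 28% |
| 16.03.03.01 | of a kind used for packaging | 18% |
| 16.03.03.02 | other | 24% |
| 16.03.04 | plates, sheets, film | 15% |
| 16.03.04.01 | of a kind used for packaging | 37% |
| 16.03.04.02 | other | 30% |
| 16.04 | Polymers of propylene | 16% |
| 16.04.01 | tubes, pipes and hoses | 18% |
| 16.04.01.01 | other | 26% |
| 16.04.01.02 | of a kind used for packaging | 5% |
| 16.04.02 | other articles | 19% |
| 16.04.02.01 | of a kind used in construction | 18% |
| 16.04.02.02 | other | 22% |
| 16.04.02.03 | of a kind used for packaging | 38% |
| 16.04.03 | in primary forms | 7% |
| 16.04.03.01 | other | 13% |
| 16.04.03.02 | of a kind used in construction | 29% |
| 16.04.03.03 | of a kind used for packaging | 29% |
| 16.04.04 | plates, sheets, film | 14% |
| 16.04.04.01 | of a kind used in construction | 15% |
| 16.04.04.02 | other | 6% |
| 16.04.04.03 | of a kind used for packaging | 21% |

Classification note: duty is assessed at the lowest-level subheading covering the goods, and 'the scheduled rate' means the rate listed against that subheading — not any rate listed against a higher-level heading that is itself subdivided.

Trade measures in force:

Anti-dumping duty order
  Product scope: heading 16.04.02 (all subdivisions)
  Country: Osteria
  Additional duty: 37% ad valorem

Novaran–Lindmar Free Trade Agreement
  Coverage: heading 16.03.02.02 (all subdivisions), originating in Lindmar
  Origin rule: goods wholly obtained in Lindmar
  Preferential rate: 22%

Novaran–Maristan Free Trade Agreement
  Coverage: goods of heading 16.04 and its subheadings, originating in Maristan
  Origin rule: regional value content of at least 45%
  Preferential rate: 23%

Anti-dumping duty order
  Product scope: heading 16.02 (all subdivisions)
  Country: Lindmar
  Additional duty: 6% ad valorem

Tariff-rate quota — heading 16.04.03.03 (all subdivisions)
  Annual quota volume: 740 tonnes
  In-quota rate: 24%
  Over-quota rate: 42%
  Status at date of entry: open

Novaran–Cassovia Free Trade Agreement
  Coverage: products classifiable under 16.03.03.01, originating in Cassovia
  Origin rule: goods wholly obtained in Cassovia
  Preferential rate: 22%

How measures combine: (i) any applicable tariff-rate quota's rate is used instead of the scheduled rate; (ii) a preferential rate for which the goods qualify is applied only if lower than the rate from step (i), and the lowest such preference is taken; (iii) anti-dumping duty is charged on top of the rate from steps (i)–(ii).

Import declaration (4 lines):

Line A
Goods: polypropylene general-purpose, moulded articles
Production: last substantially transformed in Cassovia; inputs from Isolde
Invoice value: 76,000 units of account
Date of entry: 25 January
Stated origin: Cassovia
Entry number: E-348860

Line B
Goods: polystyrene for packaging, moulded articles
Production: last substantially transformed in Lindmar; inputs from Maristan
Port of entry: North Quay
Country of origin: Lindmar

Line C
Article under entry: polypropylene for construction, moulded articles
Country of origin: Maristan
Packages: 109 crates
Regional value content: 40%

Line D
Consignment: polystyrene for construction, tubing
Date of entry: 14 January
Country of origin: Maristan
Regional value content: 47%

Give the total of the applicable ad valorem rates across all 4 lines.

86%

Line A: polypropylene → 16.04; moulded articles → 16.04.02; general-purpose → 16.04.02.02. Scheduled 22%. Cassovia agreement on 16.03.03.01: 16.04.02.02 not covered. → 22%.
Line B: polystyrene → 16.01; moulded articles → 16.01.03; for packaging → 16.01.03.01. Scheduled 33%. Lindmar agreement on 16.03.02.02: 16.01.03.01 not covered. → 33%.
Line C: polypropylene → 16.04; moulded articles → 16.04.02; for construction → 16.04.02.01. Scheduled 18%. Maristan agreement on 16.04: RVC < 45%. → 18%.
Line D: polystyrene → 16.01; tubing → 16.01.01; for construction → 16.01.01.02. Scheduled 13%. Maristan agreement on 16.04: 16.01.01.02 not covered. → 13%.
Sum: 22% + 33% + 18% + 13% = 86%.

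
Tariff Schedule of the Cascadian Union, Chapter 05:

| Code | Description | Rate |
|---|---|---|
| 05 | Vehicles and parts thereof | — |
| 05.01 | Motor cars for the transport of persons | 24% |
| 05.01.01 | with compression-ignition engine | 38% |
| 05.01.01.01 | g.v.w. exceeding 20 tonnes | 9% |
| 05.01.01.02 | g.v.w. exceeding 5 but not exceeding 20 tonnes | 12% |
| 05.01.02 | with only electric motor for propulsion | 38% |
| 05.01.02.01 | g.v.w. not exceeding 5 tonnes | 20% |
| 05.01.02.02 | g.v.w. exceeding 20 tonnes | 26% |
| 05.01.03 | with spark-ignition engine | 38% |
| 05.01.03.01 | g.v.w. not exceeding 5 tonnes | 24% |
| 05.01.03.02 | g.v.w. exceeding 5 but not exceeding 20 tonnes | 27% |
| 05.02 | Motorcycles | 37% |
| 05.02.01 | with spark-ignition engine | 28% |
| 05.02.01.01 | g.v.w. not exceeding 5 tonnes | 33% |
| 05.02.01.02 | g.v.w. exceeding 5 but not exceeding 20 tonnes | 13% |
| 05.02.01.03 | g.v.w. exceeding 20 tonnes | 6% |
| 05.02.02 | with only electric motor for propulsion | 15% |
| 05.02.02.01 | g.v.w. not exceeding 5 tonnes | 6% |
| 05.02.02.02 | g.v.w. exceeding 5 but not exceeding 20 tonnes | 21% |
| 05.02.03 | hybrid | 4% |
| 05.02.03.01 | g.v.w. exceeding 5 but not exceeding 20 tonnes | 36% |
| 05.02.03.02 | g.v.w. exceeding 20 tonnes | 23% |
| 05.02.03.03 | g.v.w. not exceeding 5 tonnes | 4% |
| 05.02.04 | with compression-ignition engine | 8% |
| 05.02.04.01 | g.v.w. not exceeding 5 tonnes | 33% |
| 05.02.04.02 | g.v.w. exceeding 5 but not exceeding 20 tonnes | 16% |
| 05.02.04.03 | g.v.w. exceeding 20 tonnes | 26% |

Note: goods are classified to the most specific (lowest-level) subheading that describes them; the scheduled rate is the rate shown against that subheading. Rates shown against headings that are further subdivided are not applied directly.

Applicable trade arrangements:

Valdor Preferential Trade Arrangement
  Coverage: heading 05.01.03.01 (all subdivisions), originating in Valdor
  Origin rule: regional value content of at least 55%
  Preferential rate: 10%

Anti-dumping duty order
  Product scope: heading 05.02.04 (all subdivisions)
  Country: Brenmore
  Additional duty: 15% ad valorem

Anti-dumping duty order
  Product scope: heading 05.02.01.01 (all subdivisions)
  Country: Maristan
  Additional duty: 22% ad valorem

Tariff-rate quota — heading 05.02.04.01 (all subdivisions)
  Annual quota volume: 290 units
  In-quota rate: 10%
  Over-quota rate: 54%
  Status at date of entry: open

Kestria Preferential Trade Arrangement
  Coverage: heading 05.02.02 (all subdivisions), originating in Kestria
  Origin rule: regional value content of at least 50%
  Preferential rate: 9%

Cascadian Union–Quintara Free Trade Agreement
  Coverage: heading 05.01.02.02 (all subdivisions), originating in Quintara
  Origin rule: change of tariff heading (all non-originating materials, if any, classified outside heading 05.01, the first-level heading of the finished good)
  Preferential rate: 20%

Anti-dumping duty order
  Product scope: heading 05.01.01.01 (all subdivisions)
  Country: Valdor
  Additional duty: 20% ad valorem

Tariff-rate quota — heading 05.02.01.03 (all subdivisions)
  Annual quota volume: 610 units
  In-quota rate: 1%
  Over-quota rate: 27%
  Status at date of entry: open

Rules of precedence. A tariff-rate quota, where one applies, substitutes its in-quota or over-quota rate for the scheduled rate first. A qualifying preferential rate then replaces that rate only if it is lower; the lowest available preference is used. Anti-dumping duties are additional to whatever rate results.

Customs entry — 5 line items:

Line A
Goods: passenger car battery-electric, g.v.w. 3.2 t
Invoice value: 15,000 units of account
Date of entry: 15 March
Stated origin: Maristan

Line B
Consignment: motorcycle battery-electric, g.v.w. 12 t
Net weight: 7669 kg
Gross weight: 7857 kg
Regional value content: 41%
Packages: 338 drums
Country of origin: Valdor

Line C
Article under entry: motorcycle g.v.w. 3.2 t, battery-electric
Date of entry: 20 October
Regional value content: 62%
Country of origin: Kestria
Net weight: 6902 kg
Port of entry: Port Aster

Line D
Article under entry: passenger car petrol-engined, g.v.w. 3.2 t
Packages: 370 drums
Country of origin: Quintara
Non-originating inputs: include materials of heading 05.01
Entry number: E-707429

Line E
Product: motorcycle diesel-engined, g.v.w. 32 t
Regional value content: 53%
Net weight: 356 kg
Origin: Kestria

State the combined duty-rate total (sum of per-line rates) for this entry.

Line A: passenger car → 05.01; battery-electric → 05.01.02; g.v.w. 3.2 t → 05.01.02.01. Scheduled 20%. No special measure applies. → 20%.
Line B: motorcycle → 05.02; battery-electric → 05.02.02; g.v.w. 12 t → 05.02.02.02. Scheduled 21%. Valdor agreement on 05.01.03.01: 05.02.02.02 not covered. → 21%.
Line C: motorcycle → 05.02; battery-electric → 05.02.02; g.v.w. 3.2 t → 05.02.02.01. Scheduled 6%. Kestria agreement on 05.02.02: RVC ≥ 50% → 9% available; preference 9% not lower than 6% → no reduction. → 6%.
Line D: passenger car → 05.01; petrol-engined → 05.01.03; g.v.w. 3.2 t → 05.01.03.01. Scheduled 24%. Quintara agreement on 05.01.02.02: 05.01.03.01 not covered. → 24%.
Line E: motorcycle → 05.02; diesel-engined → 05.02.04; g.v.w. 32 t → 05.02.04.03. Scheduled 26%. Kestria agreement on 05.02.02: 05.02.04.03 not covered. → 26%.
Sum: 20% + 21% + 6% + 24% + 26% = 97%.

97%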